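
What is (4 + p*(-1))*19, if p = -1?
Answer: 95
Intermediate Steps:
(4 + p*(-1))*19 = (4 - 1*(-1))*19 = (4 + 1)*19 = 5*19 = 95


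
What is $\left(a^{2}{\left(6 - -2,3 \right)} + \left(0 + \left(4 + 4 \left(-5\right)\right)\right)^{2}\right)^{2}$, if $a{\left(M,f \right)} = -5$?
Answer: $78961$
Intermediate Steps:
$\left(a^{2}{\left(6 - -2,3 \right)} + \left(0 + \left(4 + 4 \left(-5\right)\right)\right)^{2}\right)^{2} = \left(\left(-5\right)^{2} + \left(0 + \left(4 + 4 \left(-5\right)\right)\right)^{2}\right)^{2} = \left(25 + \left(0 + \left(4 - 20\right)\right)^{2}\right)^{2} = \left(25 + \left(0 - 16\right)^{2}\right)^{2} = \left(25 + \left(-16\right)^{2}\right)^{2} = \left(25 + 256\right)^{2} = 281^{2} = 78961$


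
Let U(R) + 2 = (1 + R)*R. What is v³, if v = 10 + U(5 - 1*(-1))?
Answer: 125000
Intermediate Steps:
U(R) = -2 + R*(1 + R) (U(R) = -2 + (1 + R)*R = -2 + R*(1 + R))
v = 50 (v = 10 + (-2 + (5 - 1*(-1)) + (5 - 1*(-1))²) = 10 + (-2 + (5 + 1) + (5 + 1)²) = 10 + (-2 + 6 + 6²) = 10 + (-2 + 6 + 36) = 10 + 40 = 50)
v³ = 50³ = 125000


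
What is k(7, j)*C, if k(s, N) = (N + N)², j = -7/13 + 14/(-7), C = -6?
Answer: -26136/169 ≈ -154.65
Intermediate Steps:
j = -33/13 (j = -7*1/13 + 14*(-⅐) = -7/13 - 2 = -33/13 ≈ -2.5385)
k(s, N) = 4*N² (k(s, N) = (2*N)² = 4*N²)
k(7, j)*C = (4*(-33/13)²)*(-6) = (4*(1089/169))*(-6) = (4356/169)*(-6) = -26136/169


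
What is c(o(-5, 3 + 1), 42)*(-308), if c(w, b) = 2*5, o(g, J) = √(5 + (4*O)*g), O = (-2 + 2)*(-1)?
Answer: -3080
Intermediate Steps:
O = 0 (O = 0*(-1) = 0)
o(g, J) = √5 (o(g, J) = √(5 + (4*0)*g) = √(5 + 0*g) = √(5 + 0) = √5)
c(w, b) = 10
c(o(-5, 3 + 1), 42)*(-308) = 10*(-308) = -3080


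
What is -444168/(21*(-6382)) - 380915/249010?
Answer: 53649805/30065602 ≈ 1.7844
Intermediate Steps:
-444168/(21*(-6382)) - 380915/249010 = -444168/(-134022) - 380915*1/249010 = -444168*(-1/134022) - 2059/1346 = 74028/22337 - 2059/1346 = 53649805/30065602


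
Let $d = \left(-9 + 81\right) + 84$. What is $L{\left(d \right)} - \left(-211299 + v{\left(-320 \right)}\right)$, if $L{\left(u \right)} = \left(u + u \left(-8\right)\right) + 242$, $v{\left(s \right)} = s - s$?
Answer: $210449$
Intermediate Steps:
$v{\left(s \right)} = 0$
$d = 156$ ($d = 72 + 84 = 156$)
$L{\left(u \right)} = 242 - 7 u$ ($L{\left(u \right)} = \left(u - 8 u\right) + 242 = - 7 u + 242 = 242 - 7 u$)
$L{\left(d \right)} - \left(-211299 + v{\left(-320 \right)}\right) = \left(242 - 1092\right) + \left(211299 - 0\right) = \left(242 - 1092\right) + \left(211299 + 0\right) = -850 + 211299 = 210449$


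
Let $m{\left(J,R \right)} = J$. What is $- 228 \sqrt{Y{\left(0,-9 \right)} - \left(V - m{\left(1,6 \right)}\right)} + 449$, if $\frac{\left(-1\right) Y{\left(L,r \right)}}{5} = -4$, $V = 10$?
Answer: $449 - 228 \sqrt{11} \approx -307.19$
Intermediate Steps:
$Y{\left(L,r \right)} = 20$ ($Y{\left(L,r \right)} = \left(-5\right) \left(-4\right) = 20$)
$- 228 \sqrt{Y{\left(0,-9 \right)} - \left(V - m{\left(1,6 \right)}\right)} + 449 = - 228 \sqrt{20 + \left(1 - 10\right)} + 449 = - 228 \sqrt{20 - 9} + 449 = - 228 \sqrt{11} + 449 = 449 - 228 \sqrt{11}$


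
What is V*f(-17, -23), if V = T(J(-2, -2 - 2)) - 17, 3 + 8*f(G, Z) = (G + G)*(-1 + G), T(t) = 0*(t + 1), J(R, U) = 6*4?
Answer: -10353/8 ≈ -1294.1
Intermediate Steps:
J(R, U) = 24
T(t) = 0 (T(t) = 0*(1 + t) = 0)
f(G, Z) = -3/8 + G*(-1 + G)/4 (f(G, Z) = -3/8 + ((G + G)*(-1 + G))/8 = -3/8 + ((2*G)*(-1 + G))/8 = -3/8 + (2*G*(-1 + G))/8 = -3/8 + G*(-1 + G)/4)
V = -17 (V = 0 - 17 = -17)
V*f(-17, -23) = -17*(-3/8 - 1/4*(-17) + (1/4)*(-17)**2) = -17*(-3/8 + 17/4 + (1/4)*289) = -17*(-3/8 + 17/4 + 289/4) = -17*609/8 = -10353/8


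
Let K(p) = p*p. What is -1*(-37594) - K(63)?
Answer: 33625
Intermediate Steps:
K(p) = p²
-1*(-37594) - K(63) = -1*(-37594) - 1*63² = 37594 - 1*3969 = 37594 - 3969 = 33625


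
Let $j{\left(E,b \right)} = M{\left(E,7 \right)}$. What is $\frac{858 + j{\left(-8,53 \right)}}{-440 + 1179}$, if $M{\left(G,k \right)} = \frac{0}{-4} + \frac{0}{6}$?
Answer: $\frac{858}{739} \approx 1.161$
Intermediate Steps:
$M{\left(G,k \right)} = 0$ ($M{\left(G,k \right)} = 0 \left(- \frac{1}{4}\right) + 0 \cdot \frac{1}{6} = 0 + 0 = 0$)
$j{\left(E,b \right)} = 0$
$\frac{858 + j{\left(-8,53 \right)}}{-440 + 1179} = \frac{858 + 0}{-440 + 1179} = \frac{858}{739}$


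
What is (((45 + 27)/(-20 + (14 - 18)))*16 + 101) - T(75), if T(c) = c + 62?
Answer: -84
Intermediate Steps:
T(c) = 62 + c
(((45 + 27)/(-20 + (14 - 18)))*16 + 101) - T(75) = (((45 + 27)/(-20 + (14 - 18)))*16 + 101) - (62 + 75) = ((72/(-20 - 4))*16 + 101) - 1*137 = ((72/(-24))*16 + 101) - 137 = ((72*(-1/24))*16 + 101) - 137 = (-3*16 + 101) - 137 = (-48 + 101) - 137 = 53 - 137 = -84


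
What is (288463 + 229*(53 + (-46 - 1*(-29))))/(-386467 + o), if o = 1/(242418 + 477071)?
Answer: -213477422723/278058755362 ≈ -0.76774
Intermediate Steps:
o = 1/719489 ≈ 1.3899e-6
(288463 + 229*(53 + (-46 - 1*(-29))))/(-386467 + o) = (288463 + 229*(53 + (-46 - 1*(-29))))/(-386467 + 1/719489) = (288463 + 229*(53 + (-46 + 29)))/(-278058755362/719489) = (288463 + 229*(53 - 17))*(-719489/278058755362) = (288463 + 229*36)*(-719489/278058755362) = (288463 + 8244)*(-719489/278058755362) = 296707*(-719489/278058755362) = -213477422723/278058755362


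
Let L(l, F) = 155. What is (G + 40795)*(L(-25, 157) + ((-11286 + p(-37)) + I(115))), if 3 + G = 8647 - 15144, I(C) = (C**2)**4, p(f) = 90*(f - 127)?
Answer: 1049091890706883552530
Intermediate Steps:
p(f) = -11430 + 90*f (p(f) = 90*(-127 + f) = -11430 + 90*f)
I(C) = C**8
G = -6500 (G = -3 + (8647 - 15144) = -3 - 6497 = -6500)
(G + 40795)*(L(-25, 157) + ((-11286 + p(-37)) + I(115))) = (-6500 + 40795)*(155 + ((-11286 + (-11430 + 90*(-37))) + 115**8)) = 34295*(155 + ((-11286 + (-11430 - 3330)) + 30590228625390625)) = 34295*(155 + ((-11286 - 14760) + 30590228625390625)) = 34295*(155 + (-26046 + 30590228625390625)) = 34295*(155 + 30590228625364579) = 34295*30590228625364734 = 1049091890706883552530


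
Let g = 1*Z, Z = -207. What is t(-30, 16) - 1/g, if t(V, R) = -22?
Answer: -4553/207 ≈ -21.995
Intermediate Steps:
g = -207 (g = 1*(-207) = -207)
t(-30, 16) - 1/g = -22 - 1/(-207) = -22 - 1*(-1/207) = -22 + 1/207 = -4553/207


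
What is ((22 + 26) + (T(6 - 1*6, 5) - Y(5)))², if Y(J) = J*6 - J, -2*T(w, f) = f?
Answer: 1681/4 ≈ 420.25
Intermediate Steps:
T(w, f) = -f/2
Y(J) = 5*J (Y(J) = 6*J - J = 5*J)
((22 + 26) + (T(6 - 1*6, 5) - Y(5)))² = ((22 + 26) + (-½*5 - 5*5))² = (48 + (-5/2 - 1*25))² = (48 + (-5/2 - 25))² = (48 - 55/2)² = (41/2)² = 1681/4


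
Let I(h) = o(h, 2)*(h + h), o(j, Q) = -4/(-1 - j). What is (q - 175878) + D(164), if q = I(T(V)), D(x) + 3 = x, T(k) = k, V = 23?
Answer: -527128/3 ≈ -1.7571e+5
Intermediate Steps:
D(x) = -3 + x
I(h) = 8*h/(1 + h) (I(h) = (4/(1 + h))*(h + h) = (4/(1 + h))*(2*h) = 8*h/(1 + h))
q = 23/3 (q = 8*23/(1 + 23) = 8*23/24 = 8*23*(1/24) = 23/3 ≈ 7.6667)
(q - 175878) + D(164) = (23/3 - 175878) + (-3 + 164) = -527611/3 + 161 = -527128/3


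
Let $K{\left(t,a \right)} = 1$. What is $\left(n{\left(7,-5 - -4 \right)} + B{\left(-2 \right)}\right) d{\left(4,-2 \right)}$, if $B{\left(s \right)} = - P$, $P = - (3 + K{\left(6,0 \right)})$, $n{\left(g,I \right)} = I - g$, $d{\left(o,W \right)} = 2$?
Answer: $-8$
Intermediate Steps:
$P = -4$ ($P = - (3 + 1) = \left(-1\right) 4 = -4$)
$B{\left(s \right)} = 4$ ($B{\left(s \right)} = \left(-1\right) \left(-4\right) = 4$)
$\left(n{\left(7,-5 - -4 \right)} + B{\left(-2 \right)}\right) d{\left(4,-2 \right)} = \left(\left(\left(-5 - -4\right) - 7\right) + 4\right) 2 = \left(\left(\left(-5 + 4\right) - 7\right) + 4\right) 2 = \left(\left(-1 - 7\right) + 4\right) 2 = \left(-8 + 4\right) 2 = \left(-4\right) 2 = -8$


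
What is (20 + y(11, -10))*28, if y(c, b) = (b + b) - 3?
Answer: -84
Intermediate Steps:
y(c, b) = -3 + 2*b (y(c, b) = 2*b - 3 = -3 + 2*b)
(20 + y(11, -10))*28 = (20 + (-3 + 2*(-10)))*28 = (20 + (-3 - 20))*28 = (20 - 23)*28 = -3*28 = -84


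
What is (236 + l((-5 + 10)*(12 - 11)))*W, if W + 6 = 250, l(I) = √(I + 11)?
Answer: 58560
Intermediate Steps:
l(I) = √(11 + I)
W = 244 (W = -6 + 250 = 244)
(236 + l((-5 + 10)*(12 - 11)))*W = (236 + √(11 + (-5 + 10)*(12 - 11)))*244 = (236 + √(11 + 5*1))*244 = (236 + √(11 + 5))*244 = (236 + √16)*244 = (236 + 4)*244 = 240*244 = 58560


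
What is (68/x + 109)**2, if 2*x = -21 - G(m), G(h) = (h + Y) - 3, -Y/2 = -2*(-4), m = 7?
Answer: 714025/81 ≈ 8815.1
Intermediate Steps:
Y = -16 (Y = -(-4)*(-4) = -2*8 = -16)
G(h) = -19 + h (G(h) = (h - 16) - 3 = (-16 + h) - 3 = -19 + h)
x = -9/2 (x = (-21 - (-19 + 7))/2 = (-21 - 1*(-12))/2 = (-21 + 12)/2 = (1/2)*(-9) = -9/2 ≈ -4.5000)
(68/x + 109)**2 = (68/(-9/2) + 109)**2 = (68*(-2/9) + 109)**2 = (-136/9 + 109)**2 = (845/9)**2 = 714025/81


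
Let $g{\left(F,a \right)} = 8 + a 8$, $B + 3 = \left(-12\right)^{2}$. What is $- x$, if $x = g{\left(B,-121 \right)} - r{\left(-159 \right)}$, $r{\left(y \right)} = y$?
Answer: $801$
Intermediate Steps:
$B = 141$ ($B = -3 + \left(-12\right)^{2} = -3 + 144 = 141$)
$g{\left(F,a \right)} = 8 + 8 a$
$x = -801$ ($x = \left(8 + 8 \left(-121\right)\right) - -159 = \left(8 - 968\right) + 159 = -960 + 159 = -801$)
$- x = \left(-1\right) \left(-801\right) = 801$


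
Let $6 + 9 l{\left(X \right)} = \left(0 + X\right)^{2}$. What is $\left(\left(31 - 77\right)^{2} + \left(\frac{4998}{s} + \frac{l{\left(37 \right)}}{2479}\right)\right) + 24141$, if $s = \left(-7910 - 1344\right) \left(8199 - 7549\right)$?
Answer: $\frac{251698109283473}{9585921150} \approx 26257.0$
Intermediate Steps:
$s = -6015100$ ($s = \left(-9254\right) 650 = -6015100$)
$l{\left(X \right)} = - \frac{2}{3} + \frac{X^{2}}{9}$ ($l{\left(X \right)} = - \frac{2}{3} + \frac{\left(0 + X\right)^{2}}{9} = - \frac{2}{3} + \frac{X^{2}}{9}$)
$\left(\left(31 - 77\right)^{2} + \left(\frac{4998}{s} + \frac{l{\left(37 \right)}}{2479}\right)\right) + 24141 = \left(\left(31 - 77\right)^{2} + \left(\frac{4998}{-6015100} + \frac{- \frac{2}{3} + \frac{37^{2}}{9}}{2479}\right)\right) + 24141 = \left(\left(-46\right)^{2} + \left(4998 \left(- \frac{1}{6015100}\right) + \left(- \frac{2}{3} + \frac{1}{9} \cdot 1369\right) \frac{1}{2479}\right)\right) + 24141 = \left(2116 - \left(\frac{357}{429650} - \left(- \frac{2}{3} + \frac{1369}{9}\right) \frac{1}{2479}\right)\right) + 24141 = \left(2116 + \left(- \frac{357}{429650} + \frac{1363}{9} \cdot \frac{1}{2479}\right)\right) + 24141 = \left(2116 + \left(- \frac{357}{429650} + \frac{1363}{22311}\right)\right) + 24141 = \left(2116 + \frac{577647923}{9585921150}\right) + 24141 = \frac{20284386801323}{9585921150} + 24141 = \frac{251698109283473}{9585921150}$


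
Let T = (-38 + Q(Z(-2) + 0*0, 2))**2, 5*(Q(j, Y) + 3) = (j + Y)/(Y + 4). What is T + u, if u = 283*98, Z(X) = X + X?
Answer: 6619606/225 ≈ 29420.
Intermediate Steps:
Z(X) = 2*X
u = 27734
Q(j, Y) = -3 + (Y + j)/(5*(4 + Y)) (Q(j, Y) = -3 + ((j + Y)/(Y + 4))/5 = -3 + ((Y + j)/(4 + Y))/5 = -3 + (Y + j)/(5*(4 + Y)))
T = 379456/225 (T = (-38 + (-60 + (2*(-2) + 0*0) - 14*2)/(5*(4 + 2)))**2 = (-38 + (1/5)*(-60 + (-4 + 0) - 28)/6)**2 = (-38 + (1/5)*(1/6)*(-60 - 4 - 28))**2 = (-38 + (1/5)*(1/6)*(-92))**2 = (-38 - 46/15)**2 = (-616/15)**2 = 379456/225 ≈ 1686.5)
T + u = 379456/225 + 27734 = 6619606/225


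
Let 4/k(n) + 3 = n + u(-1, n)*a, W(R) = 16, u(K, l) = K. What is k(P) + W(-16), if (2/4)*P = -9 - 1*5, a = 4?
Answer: 556/35 ≈ 15.886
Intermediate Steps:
P = -28 (P = 2*(-9 - 1*5) = 2*(-9 - 5) = 2*(-14) = -28)
k(n) = 4/(-7 + n) (k(n) = 4/(-3 + (n - 1*4)) = 4/(-3 + (n - 4)) = 4/(-3 + (-4 + n)) = 4/(-7 + n))
k(P) + W(-16) = 4/(-7 - 28) + 16 = 4/(-35) + 16 = 4*(-1/35) + 16 = -4/35 + 16 = 556/35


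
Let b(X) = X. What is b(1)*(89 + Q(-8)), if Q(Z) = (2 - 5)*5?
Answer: 74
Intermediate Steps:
Q(Z) = -15 (Q(Z) = -3*5 = -15)
b(1)*(89 + Q(-8)) = 1*(89 - 15) = 1*74 = 74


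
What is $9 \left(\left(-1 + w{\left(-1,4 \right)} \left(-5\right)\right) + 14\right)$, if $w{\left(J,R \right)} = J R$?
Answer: $297$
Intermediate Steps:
$9 \left(\left(-1 + w{\left(-1,4 \right)} \left(-5\right)\right) + 14\right) = 9 \left(\left(-1 + \left(-1\right) 4 \left(-5\right)\right) + 14\right) = 9 \left(\left(-1 - -20\right) + 14\right) = 9 \left(\left(-1 + 20\right) + 14\right) = 9 \left(19 + 14\right) = 9 \cdot 33 = 297$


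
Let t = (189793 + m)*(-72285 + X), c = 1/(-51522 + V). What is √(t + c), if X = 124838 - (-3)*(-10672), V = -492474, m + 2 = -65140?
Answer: √2338186628308556029/30222 ≈ 50596.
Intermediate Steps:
m = -65142 (m = -2 - 65140 = -65142)
X = 92822 (X = 124838 - 1*32016 = 124838 - 32016 = 92822)
c = -1/543996 (c = 1/(-51522 - 492474) = 1/(-543996) = -1/543996 ≈ -1.8382e-6)
t = 2559957587 (t = (189793 - 65142)*(-72285 + 92822) = 124651*20537 = 2559957587)
√(t + c) = √(2559957587 - 1/543996) = √(1392606687497651/543996) = √2338186628308556029/30222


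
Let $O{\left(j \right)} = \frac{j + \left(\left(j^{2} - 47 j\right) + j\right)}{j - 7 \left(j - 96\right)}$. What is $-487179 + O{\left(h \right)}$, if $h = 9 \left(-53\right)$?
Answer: $- \frac{286906932}{589} \approx -4.8711 \cdot 10^{5}$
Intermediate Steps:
$h = -477$
$O{\left(j \right)} = \frac{j^{2} - 45 j}{672 - 6 j}$ ($O{\left(j \right)} = \frac{j + \left(j^{2} - 46 j\right)}{j - 7 \left(-96 + j\right)} = \frac{j^{2} - 45 j}{j - \left(-672 + 7 j\right)} = \frac{j^{2} - 45 j}{672 - 6 j}$)
$-487179 + O{\left(h \right)} = -487179 + \frac{1}{6} \left(-477\right) \frac{1}{-112 - 477} \left(45 - -477\right) = -487179 + \frac{1}{6} \left(-477\right) \frac{1}{-589} \left(45 + 477\right) = -487179 + \frac{1}{6} \left(-477\right) \left(- \frac{1}{589}\right) 522 = -487179 + \frac{41499}{589} = - \frac{286906932}{589}$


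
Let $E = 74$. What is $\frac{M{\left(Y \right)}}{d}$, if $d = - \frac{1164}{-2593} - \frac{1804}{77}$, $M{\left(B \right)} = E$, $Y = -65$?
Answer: $- \frac{671587}{208552} \approx -3.2202$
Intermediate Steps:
$M{\left(B \right)} = 74$
$d = - \frac{417104}{18151}$ ($d = \left(-1164\right) \left(- \frac{1}{2593}\right) - \frac{164}{7} = \frac{1164}{2593} - \frac{164}{7} = - \frac{417104}{18151} \approx -22.98$)
$\frac{M{\left(Y \right)}}{d} = \frac{74}{- \frac{417104}{18151}} = 74 \left(- \frac{18151}{417104}\right) = - \frac{671587}{208552}$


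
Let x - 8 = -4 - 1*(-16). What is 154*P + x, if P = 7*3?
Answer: 3254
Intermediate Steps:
P = 21
x = 20 (x = 8 + (-4 - 1*(-16)) = 8 + (-4 + 16) = 8 + 12 = 20)
154*P + x = 154*21 + 20 = 3234 + 20 = 3254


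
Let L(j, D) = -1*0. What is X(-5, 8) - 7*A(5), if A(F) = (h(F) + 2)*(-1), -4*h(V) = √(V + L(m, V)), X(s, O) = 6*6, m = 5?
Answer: 50 - 7*√5/4 ≈ 46.087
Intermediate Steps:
L(j, D) = 0
X(s, O) = 36
h(V) = -√V/4 (h(V) = -√(V + 0)/4 = -√V/4)
A(F) = -2 + √F/4 (A(F) = (-√F/4 + 2)*(-1) = (2 - √F/4)*(-1) = -2 + √F/4)
X(-5, 8) - 7*A(5) = 36 - 7*(-2 + √5/4) = 36 + (14 - 7*√5/4) = 50 - 7*√5/4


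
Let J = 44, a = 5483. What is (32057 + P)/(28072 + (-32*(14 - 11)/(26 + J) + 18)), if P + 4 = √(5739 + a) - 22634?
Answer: 329665/983102 + 35*√11222/983102 ≈ 0.33910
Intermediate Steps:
P = -22638 + √11222 (P = -4 + (√(5739 + 5483) - 22634) = -4 + (√11222 - 22634) = -4 + (-22634 + √11222) = -22638 + √11222 ≈ -22532.)
(32057 + P)/(28072 + (-32*(14 - 11)/(26 + J) + 18)) = (32057 + (-22638 + √11222))/(28072 + (-32*(14 - 11)/(26 + 44) + 18)) = (9419 + √11222)/(28072 + (-96/70 + 18)) = (9419 + √11222)/(28072 + (-32*3/70 + 18)) = (9419 + √11222)/(28072 + (-48/35 + 18)) = (9419 + √11222)/(28072 + 582/35) = (9419 + √11222)/(983102/35) = (9419 + √11222)*(35/983102) = 329665/983102 + 35*√11222/983102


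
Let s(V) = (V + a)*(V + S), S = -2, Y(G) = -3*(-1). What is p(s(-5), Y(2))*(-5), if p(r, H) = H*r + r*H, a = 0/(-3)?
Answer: -1050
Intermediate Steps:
Y(G) = 3
a = 0 (a = 0*(-1/3) = 0)
s(V) = V*(-2 + V) (s(V) = (V + 0)*(V - 2) = V*(-2 + V))
p(r, H) = 2*H*r (p(r, H) = H*r + H*r = 2*H*r)
p(s(-5), Y(2))*(-5) = (2*3*(-5*(-2 - 5)))*(-5) = (2*3*(-5*(-7)))*(-5) = (2*3*35)*(-5) = 210*(-5) = -1050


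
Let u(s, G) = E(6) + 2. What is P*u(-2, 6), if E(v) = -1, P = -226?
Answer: -226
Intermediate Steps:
u(s, G) = 1 (u(s, G) = -1 + 2 = 1)
P*u(-2, 6) = -226*1 = -226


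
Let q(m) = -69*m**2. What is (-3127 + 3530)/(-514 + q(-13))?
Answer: -403/12175 ≈ -0.033101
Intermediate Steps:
(-3127 + 3530)/(-514 + q(-13)) = (-3127 + 3530)/(-514 - 69*(-13)**2) = 403/(-514 - 69*169) = 403/(-514 - 11661) = 403/(-12175) = 403*(-1/12175) = -403/12175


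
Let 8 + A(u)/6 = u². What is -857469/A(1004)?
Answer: -285823/2016016 ≈ -0.14178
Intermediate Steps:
A(u) = -48 + 6*u²
-857469/A(1004) = -857469/(-48 + 6*1004²) = -857469/(-48 + 6*1008016) = -857469/(-48 + 6048096) = -857469/6048048 = -857469*1/6048048 = -285823/2016016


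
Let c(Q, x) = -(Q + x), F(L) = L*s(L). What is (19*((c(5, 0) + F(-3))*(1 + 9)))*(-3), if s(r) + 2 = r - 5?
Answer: -14250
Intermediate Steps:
s(r) = -7 + r (s(r) = -2 + (r - 5) = -2 + (-5 + r) = -7 + r)
F(L) = L*(-7 + L)
c(Q, x) = -Q - x
(19*((c(5, 0) + F(-3))*(1 + 9)))*(-3) = (19*(((-1*5 - 1*0) - 3*(-7 - 3))*(1 + 9)))*(-3) = (19*(((-5 + 0) - 3*(-10))*10))*(-3) = (19*((-5 + 30)*10))*(-3) = (19*(25*10))*(-3) = (19*250)*(-3) = 4750*(-3) = -14250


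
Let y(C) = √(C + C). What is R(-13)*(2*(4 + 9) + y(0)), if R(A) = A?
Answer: -338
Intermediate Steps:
y(C) = √2*√C (y(C) = √(2*C) = √2*√C)
R(-13)*(2*(4 + 9) + y(0)) = -13*(2*(4 + 9) + √2*√0) = -13*(2*13 + √2*0) = -13*(26 + 0) = -13*26 = -338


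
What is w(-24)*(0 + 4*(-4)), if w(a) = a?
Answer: 384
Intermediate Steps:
w(-24)*(0 + 4*(-4)) = -24*(0 + 4*(-4)) = -24*(0 - 16) = -24*(-16) = 384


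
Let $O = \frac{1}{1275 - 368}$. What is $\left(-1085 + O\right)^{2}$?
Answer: $\frac{968441000836}{822649} \approx 1.1772 \cdot 10^{6}$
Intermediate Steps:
$O = \frac{1}{907} \approx 0.0011025$
$\left(-1085 + O\right)^{2} = \left(-1085 + \frac{1}{907}\right)^{2} = \left(- \frac{984094}{907}\right)^{2} = \frac{968441000836}{822649}$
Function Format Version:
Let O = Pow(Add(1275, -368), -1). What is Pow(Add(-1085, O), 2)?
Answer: Rational(968441000836, 822649) ≈ 1.1772e+6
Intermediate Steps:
O = Rational(1, 907) (O = Pow(907, -1) = Rational(1, 907) ≈ 0.0011025)
Pow(Add(-1085, O), 2) = Pow(Add(-1085, Rational(1, 907)), 2) = Pow(Rational(-984094, 907), 2) = Rational(968441000836, 822649)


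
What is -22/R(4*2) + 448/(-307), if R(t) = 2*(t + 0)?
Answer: -6961/2456 ≈ -2.8343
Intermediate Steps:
R(t) = 2*t
-22/R(4*2) + 448/(-307) = -22/(2*(4*2)) + 448/(-307) = -22/(2*8) + 448*(-1/307) = -22/16 - 448/307 = -22*1/16 - 448/307 = -11/8 - 448/307 = -6961/2456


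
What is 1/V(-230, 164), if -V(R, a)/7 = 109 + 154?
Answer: -1/1841 ≈ -0.00054318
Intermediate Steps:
V(R, a) = -1841 (V(R, a) = -7*(109 + 154) = -7*263 = -1841)
1/V(-230, 164) = 1/(-1841) = -1/1841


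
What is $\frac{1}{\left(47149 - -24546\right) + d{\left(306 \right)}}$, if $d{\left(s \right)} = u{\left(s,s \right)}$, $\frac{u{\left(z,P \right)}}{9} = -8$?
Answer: $\frac{1}{71623} \approx 1.3962 \cdot 10^{-5}$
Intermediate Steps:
$u{\left(z,P \right)} = -72$ ($u{\left(z,P \right)} = 9 \left(-8\right) = -72$)
$d{\left(s \right)} = -72$
$\frac{1}{\left(47149 - -24546\right) + d{\left(306 \right)}} = \frac{1}{\left(47149 - -24546\right) - 72} = \frac{1}{\left(47149 + 24546\right) - 72} = \frac{1}{71695 - 72} = \frac{1}{71623}$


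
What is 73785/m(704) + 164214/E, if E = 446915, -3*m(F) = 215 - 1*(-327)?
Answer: -98837865837/242227930 ≈ -408.04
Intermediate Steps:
m(F) = -542/3 (m(F) = -(215 - 1*(-327))/3 = -(215 + 327)/3 = -1/3*542 = -542/3)
73785/m(704) + 164214/E = 73785/(-542/3) + 164214/446915 = 73785*(-3/542) + 164214*(1/446915) = -221355/542 + 164214/446915 = -98837865837/242227930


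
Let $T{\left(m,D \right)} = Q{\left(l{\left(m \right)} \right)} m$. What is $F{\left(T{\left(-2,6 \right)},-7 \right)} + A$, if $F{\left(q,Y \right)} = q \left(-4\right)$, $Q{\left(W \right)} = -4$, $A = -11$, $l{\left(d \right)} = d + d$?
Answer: $-43$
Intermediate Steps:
$l{\left(d \right)} = 2 d$
$T{\left(m,D \right)} = - 4 m$
$F{\left(q,Y \right)} = - 4 q$
$F{\left(T{\left(-2,6 \right)},-7 \right)} + A = - 4 \left(\left(-4\right) \left(-2\right)\right) - 11 = \left(-4\right) 8 - 11 = -32 - 11 = -43$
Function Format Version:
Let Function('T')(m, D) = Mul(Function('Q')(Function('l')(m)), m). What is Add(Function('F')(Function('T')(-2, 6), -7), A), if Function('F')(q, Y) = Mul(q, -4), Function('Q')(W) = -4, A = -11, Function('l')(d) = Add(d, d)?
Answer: -43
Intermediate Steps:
Function('l')(d) = Mul(2, d)
Function('T')(m, D) = Mul(-4, m)
Function('F')(q, Y) = Mul(-4, q)
Add(Function('F')(Function('T')(-2, 6), -7), A) = Add(Mul(-4, Mul(-4, -2)), -11) = Add(Mul(-4, 8), -11) = Add(-32, -11) = -43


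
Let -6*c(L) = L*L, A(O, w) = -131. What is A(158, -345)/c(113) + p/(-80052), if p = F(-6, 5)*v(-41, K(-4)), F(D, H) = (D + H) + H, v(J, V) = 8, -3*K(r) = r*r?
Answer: 15628066/255545997 ≈ 0.061156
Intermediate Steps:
K(r) = -r²/3 (K(r) = -r*r/3 = -r²/3)
F(D, H) = D + 2*H
p = 32 (p = (-6 + 2*5)*8 = (-6 + 10)*8 = 4*8 = 32)
c(L) = -L²/6 (c(L) = -L*L/6 = -L²/6)
A(158, -345)/c(113) + p/(-80052) = -131/((-⅙*113²)) + 32/(-80052) = -131/((-⅙*12769)) + 32*(-1/80052) = -131/(-12769/6) - 8/20013 = -131*(-6/12769) - 8/20013 = 786/12769 - 8/20013 = 15628066/255545997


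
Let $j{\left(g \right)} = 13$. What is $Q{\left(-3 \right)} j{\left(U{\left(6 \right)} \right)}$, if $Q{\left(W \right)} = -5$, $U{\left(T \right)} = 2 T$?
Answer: $-65$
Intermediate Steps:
$Q{\left(-3 \right)} j{\left(U{\left(6 \right)} \right)} = \left(-5\right) 13 = -65$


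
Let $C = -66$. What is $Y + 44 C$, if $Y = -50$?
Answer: $-2954$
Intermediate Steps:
$Y + 44 C = -50 + 44 \left(-66\right) = -50 - 2904 = -2954$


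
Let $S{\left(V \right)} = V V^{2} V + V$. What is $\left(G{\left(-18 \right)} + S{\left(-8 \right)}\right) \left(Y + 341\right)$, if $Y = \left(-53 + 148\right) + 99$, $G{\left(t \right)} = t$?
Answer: $2177450$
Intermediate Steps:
$Y = 194$ ($Y = 95 + 99 = 194$)
$S{\left(V \right)} = V + V^{4}$ ($S{\left(V \right)} = V^{3} V + V = V^{4} + V = V + V^{4}$)
$\left(G{\left(-18 \right)} + S{\left(-8 \right)}\right) \left(Y + 341\right) = \left(-18 - \left(8 - \left(-8\right)^{4}\right)\right) \left(194 + 341\right) = \left(-18 + \left(-8 + 4096\right)\right) 535 = \left(-18 + 4088\right) 535 = 4070 \cdot 535 = 2177450$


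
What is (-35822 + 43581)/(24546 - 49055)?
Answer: -7759/24509 ≈ -0.31658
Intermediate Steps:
(-35822 + 43581)/(24546 - 49055) = 7759/(-24509) = 7759*(-1/24509) = -7759/24509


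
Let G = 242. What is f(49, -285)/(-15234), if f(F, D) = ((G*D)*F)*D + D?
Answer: -321055255/5078 ≈ -63225.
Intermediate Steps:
f(F, D) = D + 242*F*D**2 (f(F, D) = ((242*D)*F)*D + D = (242*D*F)*D + D = 242*F*D**2 + D = D + 242*F*D**2)
f(49, -285)/(-15234) = -285*(1 + 242*(-285)*49)/(-15234) = -285*(1 - 3379530)*(-1/15234) = -285*(-3379529)*(-1/15234) = 963165765*(-1/15234) = -321055255/5078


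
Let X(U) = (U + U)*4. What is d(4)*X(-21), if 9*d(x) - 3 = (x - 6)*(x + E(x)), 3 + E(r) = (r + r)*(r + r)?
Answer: 7112/3 ≈ 2370.7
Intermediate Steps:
X(U) = 8*U (X(U) = (2*U)*4 = 8*U)
E(r) = -3 + 4*r² (E(r) = -3 + (r + r)*(r + r) = -3 + (2*r)*(2*r) = -3 + 4*r²)
d(x) = ⅓ + (-6 + x)*(-3 + x + 4*x²)/9 (d(x) = ⅓ + ((x - 6)*(x + (-3 + 4*x²)))/9 = ⅓ + ((-6 + x)*(-3 + x + 4*x²))/9 = ⅓ + (-6 + x)*(-3 + x + 4*x²)/9)
d(4)*X(-21) = (7/3 - 1*4 - 23/9*4² + (4/9)*4³)*(8*(-21)) = (7/3 - 4 - 23/9*16 + (4/9)*64)*(-168) = (7/3 - 4 - 368/9 + 256/9)*(-168) = -127/9*(-168) = 7112/3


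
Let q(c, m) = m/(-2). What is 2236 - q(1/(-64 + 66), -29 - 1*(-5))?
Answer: 2224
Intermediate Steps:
q(c, m) = -m/2 (q(c, m) = m*(-1/2) = -m/2)
2236 - q(1/(-64 + 66), -29 - 1*(-5)) = 2236 - (-1)*(-29 - 1*(-5))/2 = 2236 - (-1)*(-29 + 5)/2 = 2236 - (-1)*(-24)/2 = 2236 - 1*12 = 2236 - 12 = 2224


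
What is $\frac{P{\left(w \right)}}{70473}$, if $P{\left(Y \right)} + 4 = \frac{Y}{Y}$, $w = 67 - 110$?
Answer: $- \frac{1}{23491} \approx -4.2569 \cdot 10^{-5}$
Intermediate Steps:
$w = -43$ ($w = 67 - 110 = -43$)
$P{\left(Y \right)} = -3$ ($P{\left(Y \right)} = -4 + \frac{Y}{Y} = -4 + 1 = -3$)
$\frac{P{\left(w \right)}}{70473} = - \frac{3}{70473} = \left(-3\right) \frac{1}{70473} = - \frac{1}{23491}$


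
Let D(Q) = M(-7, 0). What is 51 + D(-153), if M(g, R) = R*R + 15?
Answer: 66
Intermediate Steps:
M(g, R) = 15 + R² (M(g, R) = R² + 15 = 15 + R²)
D(Q) = 15 (D(Q) = 15 + 0² = 15 + 0 = 15)
51 + D(-153) = 51 + 15 = 66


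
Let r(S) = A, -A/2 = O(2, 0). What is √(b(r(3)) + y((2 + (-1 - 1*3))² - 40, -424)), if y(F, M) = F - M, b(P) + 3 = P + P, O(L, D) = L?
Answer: √377 ≈ 19.416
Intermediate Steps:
A = -4 (A = -2*2 = -4)
r(S) = -4
b(P) = -3 + 2*P (b(P) = -3 + (P + P) = -3 + 2*P)
√(b(r(3)) + y((2 + (-1 - 1*3))² - 40, -424)) = √((-3 + 2*(-4)) + (((2 + (-1 - 1*3))² - 40) - 1*(-424))) = √((-3 - 8) + (((2 + (-1 - 3))² - 40) + 424)) = √(-11 + (((2 - 4)² - 40) + 424)) = √(-11 + (((-2)² - 40) + 424)) = √(-11 + ((4 - 40) + 424)) = √(-11 + (-36 + 424)) = √(-11 + 388) = √377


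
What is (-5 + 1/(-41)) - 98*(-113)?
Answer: 453828/41 ≈ 11069.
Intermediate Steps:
(-5 + 1/(-41)) - 98*(-113) = (-5 - 1/41) + 11074 = -206/41 + 11074 = 453828/41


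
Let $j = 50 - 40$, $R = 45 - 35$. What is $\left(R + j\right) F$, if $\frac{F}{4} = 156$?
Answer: $12480$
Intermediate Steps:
$F = 624$ ($F = 4 \cdot 156 = 624$)
$R = 10$ ($R = 45 - 35 = 10$)
$j = 10$ ($j = 50 - 40 = 10$)
$\left(R + j\right) F = \left(10 + 10\right) 624 = 20 \cdot 624 = 12480$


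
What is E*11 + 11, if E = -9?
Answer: -88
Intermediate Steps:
E*11 + 11 = -9*11 + 11 = -99 + 11 = -88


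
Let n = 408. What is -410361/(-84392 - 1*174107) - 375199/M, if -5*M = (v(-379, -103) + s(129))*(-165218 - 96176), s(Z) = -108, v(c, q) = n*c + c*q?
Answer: 12411471744715007/7818061846277018 ≈ 1.5875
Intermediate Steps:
v(c, q) = 408*c + c*q
M = -30244069982/5 (M = -(-379*(408 - 103) - 108)*(-165218 - 96176)/5 = -(-379*305 - 108)*(-261394)/5 = -(-115595 - 108)*(-261394)/5 = -(-115703)*(-261394)/5 = -⅕*30244069982 = -30244069982/5 ≈ -6.0488e+9)
-410361/(-84392 - 1*174107) - 375199/M = -410361/(-84392 - 1*174107) - 375199/(-30244069982/5) = -410361/(-84392 - 174107) - 375199*(-5/30244069982) = -410361/(-258499) + 1875995/30244069982 = -410361*(-1/258499) + 1875995/30244069982 = 410361/258499 + 1875995/30244069982 = 12411471744715007/7818061846277018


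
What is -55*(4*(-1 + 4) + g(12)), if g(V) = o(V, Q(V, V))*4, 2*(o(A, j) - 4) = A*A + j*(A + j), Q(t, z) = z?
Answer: -49060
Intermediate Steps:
o(A, j) = 4 + A**2/2 + j*(A + j)/2 (o(A, j) = 4 + (A*A + j*(A + j))/2 = 4 + (A**2 + j*(A + j))/2 = 4 + (A**2/2 + j*(A + j)/2) = 4 + A**2/2 + j*(A + j)/2)
g(V) = 16 + 6*V**2 (g(V) = (4 + V**2/2 + V**2/2 + V*V/2)*4 = (4 + V**2/2 + V**2/2 + V**2/2)*4 = (4 + 3*V**2/2)*4 = 16 + 6*V**2)
-55*(4*(-1 + 4) + g(12)) = -55*(4*(-1 + 4) + (16 + 6*12**2)) = -55*(4*3 + (16 + 6*144)) = -55*(12 + (16 + 864)) = -55*(12 + 880) = -55*892 = -49060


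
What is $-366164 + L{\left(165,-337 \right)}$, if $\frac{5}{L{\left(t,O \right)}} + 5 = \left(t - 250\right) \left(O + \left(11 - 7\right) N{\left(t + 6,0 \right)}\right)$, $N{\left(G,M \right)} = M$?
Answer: $- \frac{2097387391}{5728} \approx -3.6616 \cdot 10^{5}$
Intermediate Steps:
$L{\left(t,O \right)} = \frac{5}{-5 + O \left(-250 + t\right)}$ ($L{\left(t,O \right)} = \frac{5}{-5 + \left(t - 250\right) \left(O + \left(11 - 7\right) 0\right)} = \frac{5}{-5 + \left(-250 + t\right) \left(O + 4 \cdot 0\right)} = \frac{5}{-5 + \left(-250 + t\right) \left(O + 0\right)} = \frac{5}{-5 + \left(-250 + t\right) O} = \frac{5}{-5 + O \left(-250 + t\right)}$)
$-366164 + L{\left(165,-337 \right)} = -366164 + \frac{5}{-5 - -84250 - 55605} = -366164 + \frac{5}{-5 + 84250 - 55605} = -366164 + \frac{5}{28640} = -366164 + 5 \cdot \frac{1}{28640} = -366164 + \frac{1}{5728} = - \frac{2097387391}{5728}$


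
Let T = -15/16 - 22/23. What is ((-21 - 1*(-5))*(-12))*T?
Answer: -8364/23 ≈ -363.65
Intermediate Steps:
T = -697/368 (T = -15*1/16 - 22*1/23 = -15/16 - 22/23 = -697/368 ≈ -1.8940)
((-21 - 1*(-5))*(-12))*T = ((-21 - 1*(-5))*(-12))*(-697/368) = ((-21 + 5)*(-12))*(-697/368) = -16*(-12)*(-697/368) = 192*(-697/368) = -8364/23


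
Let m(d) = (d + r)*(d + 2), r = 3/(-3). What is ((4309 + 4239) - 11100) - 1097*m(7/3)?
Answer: -80012/9 ≈ -8890.2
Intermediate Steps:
r = -1 (r = 3*(-1/3) = -1)
m(d) = (-1 + d)*(2 + d) (m(d) = (d - 1)*(d + 2) = (-1 + d)*(2 + d))
((4309 + 4239) - 11100) - 1097*m(7/3) = ((4309 + 4239) - 11100) - 1097*(-2 + 7/3 + (7/3)**2) = (8548 - 11100) - 1097*(-2 + 7*(1/3) + (7*(1/3))**2) = -2552 - 1097*(-2 + 7/3 + (7/3)**2) = -2552 - 1097*(-2 + 7/3 + 49/9) = -2552 - 1097*52/9 = -2552 - 57044/9 = -80012/9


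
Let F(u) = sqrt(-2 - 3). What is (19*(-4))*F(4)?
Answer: -76*I*sqrt(5) ≈ -169.94*I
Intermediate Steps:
F(u) = I*sqrt(5) (F(u) = sqrt(-5) = I*sqrt(5))
(19*(-4))*F(4) = (19*(-4))*(I*sqrt(5)) = -76*I*sqrt(5)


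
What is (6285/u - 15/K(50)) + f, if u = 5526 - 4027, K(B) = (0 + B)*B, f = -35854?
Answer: -26869434997/749500 ≈ -35850.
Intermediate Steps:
K(B) = B**2 (K(B) = B*B = B**2)
u = 1499
(6285/u - 15/K(50)) + f = (6285/1499 - 15/(50**2)) - 35854 = (6285*(1/1499) - 15/2500) - 35854 = (6285/1499 - 15*1/2500) - 35854 = (6285/1499 - 3/500) - 35854 = 3138003/749500 - 35854 = -26869434997/749500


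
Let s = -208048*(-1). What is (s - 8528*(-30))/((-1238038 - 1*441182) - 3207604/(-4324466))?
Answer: -501516970952/1815431647229 ≈ -0.27625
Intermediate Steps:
s = 208048
(s - 8528*(-30))/((-1238038 - 1*441182) - 3207604/(-4324466)) = (208048 - 8528*(-30))/((-1238038 - 1*441182) - 3207604/(-4324466)) = (208048 + 255840)/((-1238038 - 441182) - 3207604*(-1/4324466)) = 463888/(-1679220 + 1603802/2162233) = 463888/(-3630863294458/2162233) = 463888*(-2162233/3630863294458) = -501516970952/1815431647229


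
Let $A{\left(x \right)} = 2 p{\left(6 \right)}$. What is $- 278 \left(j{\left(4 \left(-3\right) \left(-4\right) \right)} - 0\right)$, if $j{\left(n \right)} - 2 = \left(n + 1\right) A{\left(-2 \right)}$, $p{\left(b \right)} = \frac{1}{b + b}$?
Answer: $- \frac{8479}{3} \approx -2826.3$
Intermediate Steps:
$p{\left(b \right)} = \frac{1}{2 b}$
$A{\left(x \right)} = \frac{1}{6}$ ($A{\left(x \right)} = 2 \frac{1}{2 \cdot 6} = 2 \cdot \frac{1}{2} \cdot \frac{1}{6} = 2 \cdot \frac{1}{12} = \frac{1}{6}$)
$j{\left(n \right)} = \frac{13}{6} + \frac{n}{6}$ ($j{\left(n \right)} = 2 + \left(n + 1\right) \frac{1}{6} = 2 + \left(1 + n\right) \frac{1}{6} = 2 + \left(\frac{1}{6} + \frac{n}{6}\right) = \frac{13}{6} + \frac{n}{6}$)
$- 278 \left(j{\left(4 \left(-3\right) \left(-4\right) \right)} - 0\right) = - 278 \left(\left(\frac{13}{6} + \frac{4 \left(-3\right) \left(-4\right)}{6}\right) - 0\right) = - 278 \left(\left(\frac{13}{6} + \frac{\left(-12\right) \left(-4\right)}{6}\right) + 0\right) = - 278 \left(\left(\frac{13}{6} + \frac{1}{6} \cdot 48\right) + 0\right) = - 278 \left(\left(\frac{13}{6} + 8\right) + 0\right) = - 278 \left(\frac{61}{6} + 0\right) = \left(-278\right) \frac{61}{6} = - \frac{8479}{3}$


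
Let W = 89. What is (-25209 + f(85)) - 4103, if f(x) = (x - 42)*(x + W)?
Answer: -21830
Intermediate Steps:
f(x) = (-42 + x)*(89 + x) (f(x) = (x - 42)*(x + 89) = (-42 + x)*(89 + x))
(-25209 + f(85)) - 4103 = (-25209 + (-3738 + 85² + 47*85)) - 4103 = (-25209 + (-3738 + 7225 + 3995)) - 4103 = (-25209 + 7482) - 4103 = -17727 - 4103 = -21830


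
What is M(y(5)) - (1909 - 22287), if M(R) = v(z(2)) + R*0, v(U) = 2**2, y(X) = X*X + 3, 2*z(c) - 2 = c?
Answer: 20382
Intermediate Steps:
z(c) = 1 + c/2
y(X) = 3 + X**2 (y(X) = X**2 + 3 = 3 + X**2)
v(U) = 4
M(R) = 4 (M(R) = 4 + R*0 = 4 + 0 = 4)
M(y(5)) - (1909 - 22287) = 4 - (1909 - 22287) = 4 - 1*(-20378) = 4 + 20378 = 20382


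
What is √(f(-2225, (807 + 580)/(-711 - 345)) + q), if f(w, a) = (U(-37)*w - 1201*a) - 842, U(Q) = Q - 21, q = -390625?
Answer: I*√18179473290/264 ≈ 510.72*I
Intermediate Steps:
U(Q) = -21 + Q
f(w, a) = -842 - 1201*a - 58*w (f(w, a) = ((-21 - 37)*w - 1201*a) - 842 = (-58*w - 1201*a) - 842 = (-1201*a - 58*w) - 842 = -842 - 1201*a - 58*w)
√(f(-2225, (807 + 580)/(-711 - 345)) + q) = √((-842 - 1201*(807 + 580)/(-711 - 345) - 58*(-2225)) - 390625) = √((-842 - 1665787/(-1056) + 129050) - 390625) = √((-842 - 1665787*(-1)/1056 + 129050) - 390625) = √((-842 - 1201*(-1387/1056) + 129050) - 390625) = √((-842 + 1665787/1056 + 129050) - 390625) = √(137053435/1056 - 390625) = √(-275446565/1056) = I*√18179473290/264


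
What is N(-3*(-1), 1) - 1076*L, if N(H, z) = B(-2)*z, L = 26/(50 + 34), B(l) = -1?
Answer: -7015/21 ≈ -334.05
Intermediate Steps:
L = 13/42 (L = 26/84 = 26*(1/84) = 13/42 ≈ 0.30952)
N(H, z) = -z
N(-3*(-1), 1) - 1076*L = -1*1 - 1076*13/42 = -1 - 6994/21 = -7015/21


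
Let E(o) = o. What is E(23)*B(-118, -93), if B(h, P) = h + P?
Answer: -4853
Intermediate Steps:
B(h, P) = P + h
E(23)*B(-118, -93) = 23*(-93 - 118) = 23*(-211) = -4853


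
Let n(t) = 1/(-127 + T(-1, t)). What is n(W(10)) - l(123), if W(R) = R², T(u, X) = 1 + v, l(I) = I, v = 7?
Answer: -14638/119 ≈ -123.01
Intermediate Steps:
T(u, X) = 8 (T(u, X) = 1 + 7 = 8)
n(t) = -1/119 (n(t) = 1/(-127 + 8) = 1/(-119) = -1/119)
n(W(10)) - l(123) = -1/119 - 1*123 = -1/119 - 123 = -14638/119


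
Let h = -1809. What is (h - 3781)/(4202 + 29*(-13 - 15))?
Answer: -559/339 ≈ -1.6490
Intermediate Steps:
(h - 3781)/(4202 + 29*(-13 - 15)) = (-1809 - 3781)/(4202 + 29*(-13 - 15)) = -5590/(4202 + 29*(-28)) = -5590/(4202 - 812) = -5590/3390 = -5590*1/3390 = -559/339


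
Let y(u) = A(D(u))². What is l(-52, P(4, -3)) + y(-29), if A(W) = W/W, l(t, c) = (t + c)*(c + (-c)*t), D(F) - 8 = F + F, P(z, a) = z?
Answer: -10175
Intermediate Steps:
D(F) = 8 + 2*F (D(F) = 8 + (F + F) = 8 + 2*F)
l(t, c) = (c + t)*(c - c*t)
A(W) = 1
y(u) = 1 (y(u) = 1² = 1)
l(-52, P(4, -3)) + y(-29) = 4*(4 - 52 - 1*(-52)² - 1*4*(-52)) + 1 = 4*(4 - 52 - 1*2704 + 208) + 1 = 4*(4 - 52 - 2704 + 208) + 1 = 4*(-2544) + 1 = -10176 + 1 = -10175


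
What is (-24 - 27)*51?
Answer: -2601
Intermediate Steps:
(-24 - 27)*51 = -51*51 = -2601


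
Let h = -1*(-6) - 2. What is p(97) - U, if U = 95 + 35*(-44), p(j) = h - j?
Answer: 1352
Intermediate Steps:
h = 4 (h = 6 - 2 = 4)
p(j) = 4 - j
U = -1445 (U = 95 - 1540 = -1445)
p(97) - U = (4 - 1*97) - 1*(-1445) = (4 - 97) + 1445 = -93 + 1445 = 1352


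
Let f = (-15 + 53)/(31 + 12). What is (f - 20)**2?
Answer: 675684/1849 ≈ 365.43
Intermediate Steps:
f = 38/43 ≈ 0.88372
(f - 20)**2 = (38/43 - 20)**2 = (-822/43)**2 = 675684/1849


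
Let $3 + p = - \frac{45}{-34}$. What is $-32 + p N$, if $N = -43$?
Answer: $\frac{1363}{34} \approx 40.088$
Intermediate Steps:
$p = - \frac{57}{34}$ ($p = -3 - \frac{45}{-34} = -3 - - \frac{45}{34} = -3 + \frac{45}{34} = - \frac{57}{34} \approx -1.6765$)
$-32 + p N = -32 - - \frac{2451}{34} = -32 + \frac{2451}{34} = \frac{1363}{34}$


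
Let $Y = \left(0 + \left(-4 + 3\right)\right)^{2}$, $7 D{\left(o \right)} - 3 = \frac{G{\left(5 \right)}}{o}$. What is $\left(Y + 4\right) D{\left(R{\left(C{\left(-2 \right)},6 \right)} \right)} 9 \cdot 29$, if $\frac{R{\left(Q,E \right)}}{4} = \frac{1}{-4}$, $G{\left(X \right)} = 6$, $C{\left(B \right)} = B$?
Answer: $- \frac{3915}{7} \approx -559.29$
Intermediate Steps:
$R{\left(Q,E \right)} = -1$ ($R{\left(Q,E \right)} = \frac{4}{-4} = 4 \left(- \frac{1}{4}\right) = -1$)
$D{\left(o \right)} = \frac{3}{7} + \frac{6}{7 o}$ ($D{\left(o \right)} = \frac{3}{7} + \frac{6 \frac{1}{o}}{7} = \frac{3}{7} + \frac{6}{7 o}$)
$Y = 1$ ($Y = \left(0 - 1\right)^{2} = \left(-1\right)^{2} = 1$)
$\left(Y + 4\right) D{\left(R{\left(C{\left(-2 \right)},6 \right)} \right)} 9 \cdot 29 = \left(1 + 4\right) \frac{3 \left(2 - 1\right)}{7 \left(-1\right)} 9 \cdot 29 = 5 \cdot \frac{3}{7} \left(-1\right) 1 \cdot 9 \cdot 29 = 5 \left(- \frac{3}{7}\right) 9 \cdot 29 = \left(- \frac{15}{7}\right) 9 \cdot 29 = \left(- \frac{135}{7}\right) 29 = - \frac{3915}{7}$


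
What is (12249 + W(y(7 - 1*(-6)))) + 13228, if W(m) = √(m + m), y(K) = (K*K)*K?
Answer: 25477 + 13*√26 ≈ 25543.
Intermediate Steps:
y(K) = K³ (y(K) = K²*K = K³)
W(m) = √2*√m (W(m) = √(2*m) = √2*√m)
(12249 + W(y(7 - 1*(-6)))) + 13228 = (12249 + √2*√((7 - 1*(-6))³)) + 13228 = (12249 + √2*√((7 + 6)³)) + 13228 = (12249 + √2*√(13³)) + 13228 = (12249 + √2*√2197) + 13228 = (12249 + √2*(13*√13)) + 13228 = (12249 + 13*√26) + 13228 = 25477 + 13*√26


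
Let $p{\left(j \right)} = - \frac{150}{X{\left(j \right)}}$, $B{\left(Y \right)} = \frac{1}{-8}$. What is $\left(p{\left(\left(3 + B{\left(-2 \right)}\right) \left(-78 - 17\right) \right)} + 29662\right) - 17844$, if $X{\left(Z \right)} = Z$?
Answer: $\frac{5164706}{437} \approx 11819.0$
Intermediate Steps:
$B{\left(Y \right)} = - \frac{1}{8}$
$p{\left(j \right)} = - \frac{150}{j}$
$\left(p{\left(\left(3 + B{\left(-2 \right)}\right) \left(-78 - 17\right) \right)} + 29662\right) - 17844 = \left(- \frac{150}{\left(3 - \frac{1}{8}\right) \left(-78 - 17\right)} + 29662\right) - 17844 = \left(- \frac{150}{\frac{23}{8} \left(-95\right)} + 29662\right) - 17844 = \left(- \frac{150}{- \frac{2185}{8}} + 29662\right) - 17844 = \left(\left(-150\right) \left(- \frac{8}{2185}\right) + 29662\right) - 17844 = \left(\frac{240}{437} + 29662\right) - 17844 = \frac{12962534}{437} - 17844 = \frac{5164706}{437}$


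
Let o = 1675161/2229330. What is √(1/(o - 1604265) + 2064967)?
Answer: √2934750176373665712035584040493/1192144805763 ≈ 1437.0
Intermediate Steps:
o = 558387/743110 (o = 1675161*(1/2229330) = 558387/743110 ≈ 0.75142)
√(1/(o - 1604265) + 2064967) = √(1/(558387/743110 - 1604265) + 2064967) = √(1/(-1192144805763/743110) + 2064967) = √(-743110/1192144805763 + 2064967) = √(2461739683121261711/1192144805763) = √2934750176373665712035584040493/1192144805763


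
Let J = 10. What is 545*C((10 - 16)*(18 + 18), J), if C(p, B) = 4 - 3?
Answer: 545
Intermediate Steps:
C(p, B) = 1
545*C((10 - 16)*(18 + 18), J) = 545*1 = 545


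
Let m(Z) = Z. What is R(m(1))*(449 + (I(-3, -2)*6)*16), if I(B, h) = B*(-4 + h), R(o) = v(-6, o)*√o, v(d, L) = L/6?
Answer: 2177/6 ≈ 362.83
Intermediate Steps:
v(d, L) = L/6 (v(d, L) = L*(⅙) = L/6)
R(o) = o^(3/2)/6 (R(o) = (o/6)*√o = o^(3/2)/6)
R(m(1))*(449 + (I(-3, -2)*6)*16) = (1^(3/2)/6)*(449 + (-3*(-4 - 2)*6)*16) = ((⅙)*1)*(449 + (-3*(-6)*6)*16) = (449 + (18*6)*16)/6 = (449 + 108*16)/6 = (449 + 1728)/6 = (⅙)*2177 = 2177/6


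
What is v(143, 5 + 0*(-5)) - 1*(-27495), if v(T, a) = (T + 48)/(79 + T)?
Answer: 6104081/222 ≈ 27496.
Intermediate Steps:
v(T, a) = (48 + T)/(79 + T)
v(143, 5 + 0*(-5)) - 1*(-27495) = (48 + 143)/(79 + 143) - 1*(-27495) = 191/222 + 27495 = 6104081/222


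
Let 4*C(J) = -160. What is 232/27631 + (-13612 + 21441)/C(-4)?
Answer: -216313819/1105240 ≈ -195.72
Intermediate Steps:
C(J) = -40 (C(J) = (¼)*(-160) = -40)
232/27631 + (-13612 + 21441)/C(-4) = 232/27631 + (-13612 + 21441)/(-40) = 232*(1/27631) + 7829*(-1/40) = 232/27631 - 7829/40 = -216313819/1105240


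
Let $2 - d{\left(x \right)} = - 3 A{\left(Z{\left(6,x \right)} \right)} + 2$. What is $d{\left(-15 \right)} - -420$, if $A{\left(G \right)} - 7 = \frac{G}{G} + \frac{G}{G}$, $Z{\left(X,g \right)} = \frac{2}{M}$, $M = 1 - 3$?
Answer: $447$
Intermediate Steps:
$M = -2$ ($M = 1 - 3 = -2$)
$Z{\left(X,g \right)} = -1$ ($Z{\left(X,g \right)} = \frac{2}{-2} = 2 \left(- \frac{1}{2}\right) = -1$)
$A{\left(G \right)} = 9$ ($A{\left(G \right)} = 7 + \left(\frac{G}{G} + \frac{G}{G}\right) = 7 + \left(1 + 1\right) = 7 + 2 = 9$)
$d{\left(x \right)} = 27$ ($d{\left(x \right)} = 2 - \left(\left(-3\right) 9 + 2\right) = 2 - \left(-27 + 2\right) = 2 - -25 = 2 + 25 = 27$)
$d{\left(-15 \right)} - -420 = 27 - -420 = 27 + 420 = 447$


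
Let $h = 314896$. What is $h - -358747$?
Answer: $673643$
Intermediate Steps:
$h - -358747 = 314896 - -358747 = 314896 + 358747 = 673643$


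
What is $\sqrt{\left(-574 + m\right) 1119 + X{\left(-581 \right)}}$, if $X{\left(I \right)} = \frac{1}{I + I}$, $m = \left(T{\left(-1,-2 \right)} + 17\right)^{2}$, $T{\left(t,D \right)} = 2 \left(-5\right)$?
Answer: $\frac{i \sqrt{793234595062}}{1162} \approx 766.47 i$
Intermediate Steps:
$T{\left(t,D \right)} = -10$
$m = 49$ ($m = \left(-10 + 17\right)^{2} = 7^{2} = 49$)
$X{\left(I \right)} = \frac{1}{2 I}$
$\sqrt{\left(-574 + m\right) 1119 + X{\left(-581 \right)}} = \sqrt{\left(-574 + 49\right) 1119 + \frac{1}{2 \left(-581\right)}} = \sqrt{\left(-525\right) 1119 + \frac{1}{2} \left(- \frac{1}{581}\right)} = \sqrt{-587475 - \frac{1}{1162}} = \sqrt{- \frac{682645951}{1162}} = \frac{i \sqrt{793234595062}}{1162}$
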